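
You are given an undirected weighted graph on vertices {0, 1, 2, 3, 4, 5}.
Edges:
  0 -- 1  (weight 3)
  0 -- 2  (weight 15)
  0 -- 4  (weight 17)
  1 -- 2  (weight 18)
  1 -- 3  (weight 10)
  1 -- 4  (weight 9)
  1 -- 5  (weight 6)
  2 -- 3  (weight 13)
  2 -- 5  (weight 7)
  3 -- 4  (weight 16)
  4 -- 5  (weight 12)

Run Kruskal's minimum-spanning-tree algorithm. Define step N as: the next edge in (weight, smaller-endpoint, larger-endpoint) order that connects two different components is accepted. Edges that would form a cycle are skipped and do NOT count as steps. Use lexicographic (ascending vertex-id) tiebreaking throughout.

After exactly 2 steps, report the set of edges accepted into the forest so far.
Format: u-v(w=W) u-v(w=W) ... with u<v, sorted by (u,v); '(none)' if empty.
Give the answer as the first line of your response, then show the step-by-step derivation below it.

0-1(w=3) 1-5(w=6)

step 1: add edge 0-1 (w=3); MST = {0-1(w=3)}
step 2: add edge 1-5 (w=6); MST = {0-1(w=3) 1-5(w=6)}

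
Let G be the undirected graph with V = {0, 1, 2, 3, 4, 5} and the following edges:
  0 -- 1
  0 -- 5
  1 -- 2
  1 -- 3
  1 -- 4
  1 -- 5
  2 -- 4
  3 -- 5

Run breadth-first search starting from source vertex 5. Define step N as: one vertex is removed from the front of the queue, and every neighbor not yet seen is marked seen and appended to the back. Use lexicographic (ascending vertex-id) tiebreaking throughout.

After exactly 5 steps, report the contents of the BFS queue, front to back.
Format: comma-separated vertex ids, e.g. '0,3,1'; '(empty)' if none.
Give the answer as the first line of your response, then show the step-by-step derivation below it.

4

step 1: dequeue 5; queue=[0,1,3]; order=5
step 2: dequeue 0; queue=[1,3]; order=5,0
step 3: dequeue 1; queue=[3,2,4]; order=5,0,1
step 4: dequeue 3; queue=[2,4]; order=5,0,1,3
step 5: dequeue 2; queue=[4]; order=5,0,1,3,2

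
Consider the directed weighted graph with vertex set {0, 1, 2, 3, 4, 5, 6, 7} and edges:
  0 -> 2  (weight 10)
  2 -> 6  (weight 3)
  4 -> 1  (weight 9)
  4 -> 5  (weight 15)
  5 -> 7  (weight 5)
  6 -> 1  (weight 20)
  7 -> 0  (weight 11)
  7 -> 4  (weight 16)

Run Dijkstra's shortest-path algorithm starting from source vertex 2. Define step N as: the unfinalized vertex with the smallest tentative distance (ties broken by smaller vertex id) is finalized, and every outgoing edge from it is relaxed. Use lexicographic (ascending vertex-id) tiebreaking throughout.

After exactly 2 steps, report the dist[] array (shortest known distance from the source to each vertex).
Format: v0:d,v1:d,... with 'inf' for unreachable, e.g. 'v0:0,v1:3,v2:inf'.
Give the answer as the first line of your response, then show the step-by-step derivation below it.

v0:inf,v1:23,v2:0,v3:inf,v4:inf,v5:inf,v6:3,v7:inf

step 1: dist = v0:inf,v1:inf,v2:0,v3:inf,v4:inf,v5:inf,v6:3,v7:inf
step 2: dist = v0:inf,v1:23,v2:0,v3:inf,v4:inf,v5:inf,v6:3,v7:inf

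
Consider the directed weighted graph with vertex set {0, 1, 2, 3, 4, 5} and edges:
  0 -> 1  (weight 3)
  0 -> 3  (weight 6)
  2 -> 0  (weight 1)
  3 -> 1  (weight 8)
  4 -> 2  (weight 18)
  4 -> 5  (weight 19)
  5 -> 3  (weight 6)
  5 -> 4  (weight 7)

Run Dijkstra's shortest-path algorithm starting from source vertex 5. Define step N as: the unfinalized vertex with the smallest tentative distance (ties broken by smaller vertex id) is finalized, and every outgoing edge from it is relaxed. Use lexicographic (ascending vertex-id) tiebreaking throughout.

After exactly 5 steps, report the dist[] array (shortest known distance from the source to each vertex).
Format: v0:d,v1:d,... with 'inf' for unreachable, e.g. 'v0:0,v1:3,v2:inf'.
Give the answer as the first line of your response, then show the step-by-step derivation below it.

v0:26,v1:14,v2:25,v3:6,v4:7,v5:0

step 1: dist = v0:inf,v1:inf,v2:inf,v3:6,v4:7,v5:0
step 2: dist = v0:inf,v1:14,v2:inf,v3:6,v4:7,v5:0
step 3: dist = v0:inf,v1:14,v2:25,v3:6,v4:7,v5:0
step 4: dist = v0:inf,v1:14,v2:25,v3:6,v4:7,v5:0
step 5: dist = v0:26,v1:14,v2:25,v3:6,v4:7,v5:0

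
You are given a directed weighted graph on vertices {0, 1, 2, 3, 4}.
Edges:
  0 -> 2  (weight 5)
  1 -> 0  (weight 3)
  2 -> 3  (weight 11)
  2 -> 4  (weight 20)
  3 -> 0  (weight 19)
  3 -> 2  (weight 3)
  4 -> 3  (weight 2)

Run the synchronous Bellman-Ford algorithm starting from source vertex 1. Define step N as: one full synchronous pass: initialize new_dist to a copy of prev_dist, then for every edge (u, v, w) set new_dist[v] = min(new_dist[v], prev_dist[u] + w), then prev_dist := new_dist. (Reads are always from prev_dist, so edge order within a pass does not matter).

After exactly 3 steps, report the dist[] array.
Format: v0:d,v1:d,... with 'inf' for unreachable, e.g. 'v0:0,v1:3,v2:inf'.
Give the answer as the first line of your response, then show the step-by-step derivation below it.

v0:3,v1:0,v2:8,v3:19,v4:28

step 1: dist = v0:3,v1:0,v2:inf,v3:inf,v4:inf
step 2: dist = v0:3,v1:0,v2:8,v3:inf,v4:inf
step 3: dist = v0:3,v1:0,v2:8,v3:19,v4:28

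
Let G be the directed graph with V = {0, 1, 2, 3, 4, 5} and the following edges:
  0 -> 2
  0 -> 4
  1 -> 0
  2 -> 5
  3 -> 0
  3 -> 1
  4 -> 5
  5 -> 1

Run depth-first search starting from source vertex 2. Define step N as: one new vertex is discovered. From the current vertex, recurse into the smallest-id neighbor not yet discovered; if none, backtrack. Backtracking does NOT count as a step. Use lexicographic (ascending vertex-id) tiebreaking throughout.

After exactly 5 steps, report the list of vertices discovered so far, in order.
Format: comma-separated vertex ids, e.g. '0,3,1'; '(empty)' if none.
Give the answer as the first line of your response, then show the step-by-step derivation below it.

2,5,1,0,4

step 1: discover 2; path=2; order=2
step 2: discover 5; path=2>5; order=2,5
step 3: discover 1; path=2>5>1; order=2,5,1
step 4: discover 0; path=2>5>1>0; order=2,5,1,0
step 5: discover 4; path=2>5>1>0>4; order=2,5,1,0,4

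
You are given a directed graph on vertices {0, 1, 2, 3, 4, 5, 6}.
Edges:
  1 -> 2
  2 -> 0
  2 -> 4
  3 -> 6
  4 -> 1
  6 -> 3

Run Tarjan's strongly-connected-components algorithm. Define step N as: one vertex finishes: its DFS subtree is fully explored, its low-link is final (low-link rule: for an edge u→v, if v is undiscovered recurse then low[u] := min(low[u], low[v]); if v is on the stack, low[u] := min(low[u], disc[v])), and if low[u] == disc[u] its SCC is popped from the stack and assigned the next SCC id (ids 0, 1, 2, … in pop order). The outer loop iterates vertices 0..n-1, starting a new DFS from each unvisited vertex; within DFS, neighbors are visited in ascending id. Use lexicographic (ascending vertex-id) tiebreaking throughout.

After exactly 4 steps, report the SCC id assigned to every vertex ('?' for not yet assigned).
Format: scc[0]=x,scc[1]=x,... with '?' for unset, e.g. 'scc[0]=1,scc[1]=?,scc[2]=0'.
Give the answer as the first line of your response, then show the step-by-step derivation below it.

scc[0]=0,scc[1]=1,scc[2]=1,scc[3]=?,scc[4]=1,scc[5]=?,scc[6]=?

step 1: low=(low[0]=0,low[1]=?,low[2]=?,low[3]=?,low[4]=?,low[5]=?,low[6]=?); scc=(scc[0]=0,scc[1]=?,scc[2]=?,scc[3]=?,scc[4]=?,scc[5]=?,scc[6]=?)
step 2: low=(low[0]=0,low[1]=1,low[2]=2,low[3]=?,low[4]=1,low[5]=?,low[6]=?); scc=(scc[0]=0,scc[1]=?,scc[2]=?,scc[3]=?,scc[4]=?,scc[5]=?,scc[6]=?)
step 3: low=(low[0]=0,low[1]=1,low[2]=1,low[3]=?,low[4]=1,low[5]=?,low[6]=?); scc=(scc[0]=0,scc[1]=?,scc[2]=?,scc[3]=?,scc[4]=?,scc[5]=?,scc[6]=?)
step 4: low=(low[0]=0,low[1]=1,low[2]=1,low[3]=?,low[4]=1,low[5]=?,low[6]=?); scc=(scc[0]=0,scc[1]=1,scc[2]=1,scc[3]=?,scc[4]=1,scc[5]=?,scc[6]=?)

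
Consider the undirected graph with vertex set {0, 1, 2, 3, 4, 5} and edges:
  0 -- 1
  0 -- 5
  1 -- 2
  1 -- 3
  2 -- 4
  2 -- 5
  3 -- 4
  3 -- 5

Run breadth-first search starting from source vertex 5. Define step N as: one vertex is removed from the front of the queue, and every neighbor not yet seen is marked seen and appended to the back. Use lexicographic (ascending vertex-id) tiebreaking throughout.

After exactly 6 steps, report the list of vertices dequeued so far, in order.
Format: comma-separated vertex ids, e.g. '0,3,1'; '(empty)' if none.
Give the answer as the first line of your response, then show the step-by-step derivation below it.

5,0,2,3,1,4

step 1: dequeue 5; queue=[0,2,3]; order=5
step 2: dequeue 0; queue=[2,3,1]; order=5,0
step 3: dequeue 2; queue=[3,1,4]; order=5,0,2
step 4: dequeue 3; queue=[1,4]; order=5,0,2,3
step 5: dequeue 1; queue=[4]; order=5,0,2,3,1
step 6: dequeue 4; queue=[(empty)]; order=5,0,2,3,1,4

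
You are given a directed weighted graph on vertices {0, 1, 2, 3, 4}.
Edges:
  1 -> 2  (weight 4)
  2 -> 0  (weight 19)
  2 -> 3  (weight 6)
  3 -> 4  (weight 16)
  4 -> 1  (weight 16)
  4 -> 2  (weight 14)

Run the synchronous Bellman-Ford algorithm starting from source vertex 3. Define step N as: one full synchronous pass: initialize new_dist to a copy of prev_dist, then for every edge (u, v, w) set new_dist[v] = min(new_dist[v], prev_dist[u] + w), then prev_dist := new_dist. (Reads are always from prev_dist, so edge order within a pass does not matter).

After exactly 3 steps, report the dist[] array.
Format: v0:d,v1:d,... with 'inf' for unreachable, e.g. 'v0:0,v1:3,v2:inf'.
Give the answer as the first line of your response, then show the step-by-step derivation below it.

v0:49,v1:32,v2:30,v3:0,v4:16

step 1: dist = v0:inf,v1:inf,v2:inf,v3:0,v4:16
step 2: dist = v0:inf,v1:32,v2:30,v3:0,v4:16
step 3: dist = v0:49,v1:32,v2:30,v3:0,v4:16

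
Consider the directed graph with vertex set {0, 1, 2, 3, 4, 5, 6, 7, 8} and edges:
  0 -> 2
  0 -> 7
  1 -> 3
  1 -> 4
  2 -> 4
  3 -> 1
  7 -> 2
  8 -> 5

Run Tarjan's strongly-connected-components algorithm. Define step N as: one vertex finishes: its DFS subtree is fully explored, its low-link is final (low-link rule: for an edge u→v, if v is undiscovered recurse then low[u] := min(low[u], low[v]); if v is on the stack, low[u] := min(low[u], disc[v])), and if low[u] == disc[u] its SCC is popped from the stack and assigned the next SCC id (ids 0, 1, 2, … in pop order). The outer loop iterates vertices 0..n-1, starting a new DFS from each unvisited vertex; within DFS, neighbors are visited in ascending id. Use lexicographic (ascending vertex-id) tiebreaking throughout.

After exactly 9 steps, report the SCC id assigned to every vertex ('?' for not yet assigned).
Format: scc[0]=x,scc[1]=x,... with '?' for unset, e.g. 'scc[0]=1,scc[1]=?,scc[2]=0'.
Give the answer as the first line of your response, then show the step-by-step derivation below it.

scc[0]=3,scc[1]=4,scc[2]=1,scc[3]=4,scc[4]=0,scc[5]=5,scc[6]=6,scc[7]=2,scc[8]=7

step 1: low=(low[0]=0,low[1]=?,low[2]=1,low[3]=?,low[4]=2,low[5]=?,low[6]=?,low[7]=?,low[8]=?); scc=(scc[0]=?,scc[1]=?,scc[2]=?,scc[3]=?,scc[4]=0,scc[5]=?,scc[6]=?,scc[7]=?,scc[8]=?)
step 2: low=(low[0]=0,low[1]=?,low[2]=1,low[3]=?,low[4]=2,low[5]=?,low[6]=?,low[7]=?,low[8]=?); scc=(scc[0]=?,scc[1]=?,scc[2]=1,scc[3]=?,scc[4]=0,scc[5]=?,scc[6]=?,scc[7]=?,scc[8]=?)
step 3: low=(low[0]=0,low[1]=?,low[2]=1,low[3]=?,low[4]=2,low[5]=?,low[6]=?,low[7]=3,low[8]=?); scc=(scc[0]=?,scc[1]=?,scc[2]=1,scc[3]=?,scc[4]=0,scc[5]=?,scc[6]=?,scc[7]=2,scc[8]=?)
step 4: low=(low[0]=0,low[1]=?,low[2]=1,low[3]=?,low[4]=2,low[5]=?,low[6]=?,low[7]=3,low[8]=?); scc=(scc[0]=3,scc[1]=?,scc[2]=1,scc[3]=?,scc[4]=0,scc[5]=?,scc[6]=?,scc[7]=2,scc[8]=?)
step 5: low=(low[0]=0,low[1]=4,low[2]=1,low[3]=4,low[4]=2,low[5]=?,low[6]=?,low[7]=3,low[8]=?); scc=(scc[0]=3,scc[1]=?,scc[2]=1,scc[3]=?,scc[4]=0,scc[5]=?,scc[6]=?,scc[7]=2,scc[8]=?)
step 6: low=(low[0]=0,low[1]=4,low[2]=1,low[3]=4,low[4]=2,low[5]=?,low[6]=?,low[7]=3,low[8]=?); scc=(scc[0]=3,scc[1]=4,scc[2]=1,scc[3]=4,scc[4]=0,scc[5]=?,scc[6]=?,scc[7]=2,scc[8]=?)
step 7: low=(low[0]=0,low[1]=4,low[2]=1,low[3]=4,low[4]=2,low[5]=6,low[6]=?,low[7]=3,low[8]=?); scc=(scc[0]=3,scc[1]=4,scc[2]=1,scc[3]=4,scc[4]=0,scc[5]=5,scc[6]=?,scc[7]=2,scc[8]=?)
step 8: low=(low[0]=0,low[1]=4,low[2]=1,low[3]=4,low[4]=2,low[5]=6,low[6]=7,low[7]=3,low[8]=?); scc=(scc[0]=3,scc[1]=4,scc[2]=1,scc[3]=4,scc[4]=0,scc[5]=5,scc[6]=6,scc[7]=2,scc[8]=?)
step 9: low=(low[0]=0,low[1]=4,low[2]=1,low[3]=4,low[4]=2,low[5]=6,low[6]=7,low[7]=3,low[8]=8); scc=(scc[0]=3,scc[1]=4,scc[2]=1,scc[3]=4,scc[4]=0,scc[5]=5,scc[6]=6,scc[7]=2,scc[8]=7)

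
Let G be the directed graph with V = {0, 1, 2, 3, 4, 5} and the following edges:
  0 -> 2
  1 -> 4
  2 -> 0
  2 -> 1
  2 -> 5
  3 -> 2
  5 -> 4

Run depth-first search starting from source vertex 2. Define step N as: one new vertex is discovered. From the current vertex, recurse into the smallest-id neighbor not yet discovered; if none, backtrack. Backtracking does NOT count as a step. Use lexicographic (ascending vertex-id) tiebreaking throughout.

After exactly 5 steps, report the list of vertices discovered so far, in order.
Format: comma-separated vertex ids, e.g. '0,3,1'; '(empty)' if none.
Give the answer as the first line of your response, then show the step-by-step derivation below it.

2,0,1,4,5

step 1: discover 2; path=2; order=2
step 2: discover 0; path=2>0; order=2,0
step 3: discover 1; path=2>1; order=2,0,1
step 4: discover 4; path=2>1>4; order=2,0,1,4
step 5: discover 5; path=2>5; order=2,0,1,4,5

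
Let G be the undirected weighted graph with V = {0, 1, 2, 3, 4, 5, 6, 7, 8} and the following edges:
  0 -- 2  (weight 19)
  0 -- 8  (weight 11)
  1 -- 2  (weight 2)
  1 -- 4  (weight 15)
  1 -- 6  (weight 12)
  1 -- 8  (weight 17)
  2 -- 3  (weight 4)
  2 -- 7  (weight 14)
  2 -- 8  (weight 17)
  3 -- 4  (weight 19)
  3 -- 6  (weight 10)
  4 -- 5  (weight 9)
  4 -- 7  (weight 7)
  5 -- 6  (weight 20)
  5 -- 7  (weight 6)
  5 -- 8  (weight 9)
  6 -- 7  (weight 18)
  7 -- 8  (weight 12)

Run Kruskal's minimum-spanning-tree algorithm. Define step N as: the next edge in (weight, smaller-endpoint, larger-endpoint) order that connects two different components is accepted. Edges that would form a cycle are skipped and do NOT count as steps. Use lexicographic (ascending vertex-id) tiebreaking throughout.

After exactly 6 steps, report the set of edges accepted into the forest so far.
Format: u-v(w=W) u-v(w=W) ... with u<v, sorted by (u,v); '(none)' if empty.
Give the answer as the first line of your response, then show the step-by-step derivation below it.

1-2(w=2) 2-3(w=4) 3-6(w=10) 4-7(w=7) 5-7(w=6) 5-8(w=9)

step 1: add edge 1-2 (w=2); MST = {1-2(w=2)}
step 2: add edge 2-3 (w=4); MST = {1-2(w=2) 2-3(w=4)}
step 3: add edge 5-7 (w=6); MST = {1-2(w=2) 2-3(w=4) 5-7(w=6)}
step 4: add edge 4-7 (w=7); MST = {1-2(w=2) 2-3(w=4) 4-7(w=7) 5-7(w=6)}
step 5: add edge 5-8 (w=9); MST = {1-2(w=2) 2-3(w=4) 4-7(w=7) 5-7(w=6) 5-8(w=9)}
step 6: add edge 3-6 (w=10); MST = {1-2(w=2) 2-3(w=4) 3-6(w=10) 4-7(w=7) 5-7(w=6) 5-8(w=9)}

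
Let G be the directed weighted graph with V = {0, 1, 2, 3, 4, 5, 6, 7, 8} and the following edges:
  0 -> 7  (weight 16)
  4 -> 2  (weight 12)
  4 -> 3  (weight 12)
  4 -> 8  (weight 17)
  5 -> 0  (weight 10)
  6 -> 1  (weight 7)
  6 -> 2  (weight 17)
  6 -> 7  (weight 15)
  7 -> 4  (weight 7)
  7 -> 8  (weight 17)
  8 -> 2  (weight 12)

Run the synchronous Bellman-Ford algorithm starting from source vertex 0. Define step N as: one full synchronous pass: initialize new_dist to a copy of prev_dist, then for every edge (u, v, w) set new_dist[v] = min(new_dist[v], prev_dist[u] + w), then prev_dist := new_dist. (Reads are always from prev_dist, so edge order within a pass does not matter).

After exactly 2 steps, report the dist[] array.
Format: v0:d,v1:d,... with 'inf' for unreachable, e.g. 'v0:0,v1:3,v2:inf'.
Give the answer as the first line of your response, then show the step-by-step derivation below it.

v0:0,v1:inf,v2:inf,v3:inf,v4:23,v5:inf,v6:inf,v7:16,v8:33

step 1: dist = v0:0,v1:inf,v2:inf,v3:inf,v4:inf,v5:inf,v6:inf,v7:16,v8:inf
step 2: dist = v0:0,v1:inf,v2:inf,v3:inf,v4:23,v5:inf,v6:inf,v7:16,v8:33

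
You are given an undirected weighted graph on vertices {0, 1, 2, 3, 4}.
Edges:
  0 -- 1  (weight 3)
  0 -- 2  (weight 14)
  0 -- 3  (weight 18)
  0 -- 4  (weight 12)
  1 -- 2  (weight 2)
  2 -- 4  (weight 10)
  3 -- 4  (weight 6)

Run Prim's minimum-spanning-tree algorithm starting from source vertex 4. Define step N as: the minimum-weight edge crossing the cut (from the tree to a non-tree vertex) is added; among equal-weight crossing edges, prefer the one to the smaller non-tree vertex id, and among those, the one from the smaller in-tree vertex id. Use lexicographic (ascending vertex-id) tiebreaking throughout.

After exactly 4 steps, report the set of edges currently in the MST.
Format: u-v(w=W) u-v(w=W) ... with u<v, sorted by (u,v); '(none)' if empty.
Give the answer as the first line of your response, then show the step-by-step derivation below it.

0-1(w=3) 1-2(w=2) 2-4(w=10) 3-4(w=6)

step 1: add edge 3-4 (w=6); MST = {3-4(w=6)}
step 2: add edge 2-4 (w=10); MST = {2-4(w=10) 3-4(w=6)}
step 3: add edge 1-2 (w=2); MST = {1-2(w=2) 2-4(w=10) 3-4(w=6)}
step 4: add edge 0-1 (w=3); MST = {0-1(w=3) 1-2(w=2) 2-4(w=10) 3-4(w=6)}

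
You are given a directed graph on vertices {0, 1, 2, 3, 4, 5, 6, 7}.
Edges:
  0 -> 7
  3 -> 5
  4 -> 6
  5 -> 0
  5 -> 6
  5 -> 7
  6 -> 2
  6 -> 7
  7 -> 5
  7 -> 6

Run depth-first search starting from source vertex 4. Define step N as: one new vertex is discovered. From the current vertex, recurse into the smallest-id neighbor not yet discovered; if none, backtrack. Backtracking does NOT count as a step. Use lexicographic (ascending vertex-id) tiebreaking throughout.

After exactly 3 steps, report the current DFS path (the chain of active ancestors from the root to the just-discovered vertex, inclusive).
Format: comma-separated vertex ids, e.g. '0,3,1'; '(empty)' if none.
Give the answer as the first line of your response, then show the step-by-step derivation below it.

4,6,2

step 1: discover 4; path=4; order=4
step 2: discover 6; path=4>6; order=4,6
step 3: discover 2; path=4>6>2; order=4,6,2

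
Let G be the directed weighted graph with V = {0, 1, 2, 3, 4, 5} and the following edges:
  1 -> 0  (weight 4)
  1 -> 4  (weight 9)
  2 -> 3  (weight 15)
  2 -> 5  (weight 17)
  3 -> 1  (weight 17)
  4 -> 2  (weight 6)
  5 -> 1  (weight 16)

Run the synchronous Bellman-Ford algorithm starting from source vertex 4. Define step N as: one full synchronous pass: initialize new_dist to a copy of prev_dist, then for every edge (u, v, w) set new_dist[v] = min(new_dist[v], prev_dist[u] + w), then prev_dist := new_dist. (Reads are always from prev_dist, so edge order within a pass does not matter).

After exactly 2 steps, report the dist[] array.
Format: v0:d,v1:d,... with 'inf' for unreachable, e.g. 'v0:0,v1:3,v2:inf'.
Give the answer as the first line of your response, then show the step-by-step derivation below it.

v0:inf,v1:inf,v2:6,v3:21,v4:0,v5:23

step 1: dist = v0:inf,v1:inf,v2:6,v3:inf,v4:0,v5:inf
step 2: dist = v0:inf,v1:inf,v2:6,v3:21,v4:0,v5:23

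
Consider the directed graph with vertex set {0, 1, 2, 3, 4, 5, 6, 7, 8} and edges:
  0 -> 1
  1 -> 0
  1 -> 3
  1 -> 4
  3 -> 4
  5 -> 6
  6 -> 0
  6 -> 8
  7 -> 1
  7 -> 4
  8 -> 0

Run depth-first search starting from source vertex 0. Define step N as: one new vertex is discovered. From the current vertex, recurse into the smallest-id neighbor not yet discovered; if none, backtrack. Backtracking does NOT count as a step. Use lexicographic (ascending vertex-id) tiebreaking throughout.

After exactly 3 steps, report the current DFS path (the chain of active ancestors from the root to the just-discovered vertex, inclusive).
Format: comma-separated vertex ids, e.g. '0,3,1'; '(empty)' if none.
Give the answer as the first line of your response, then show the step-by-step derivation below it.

0,1,3

step 1: discover 0; path=0; order=0
step 2: discover 1; path=0>1; order=0,1
step 3: discover 3; path=0>1>3; order=0,1,3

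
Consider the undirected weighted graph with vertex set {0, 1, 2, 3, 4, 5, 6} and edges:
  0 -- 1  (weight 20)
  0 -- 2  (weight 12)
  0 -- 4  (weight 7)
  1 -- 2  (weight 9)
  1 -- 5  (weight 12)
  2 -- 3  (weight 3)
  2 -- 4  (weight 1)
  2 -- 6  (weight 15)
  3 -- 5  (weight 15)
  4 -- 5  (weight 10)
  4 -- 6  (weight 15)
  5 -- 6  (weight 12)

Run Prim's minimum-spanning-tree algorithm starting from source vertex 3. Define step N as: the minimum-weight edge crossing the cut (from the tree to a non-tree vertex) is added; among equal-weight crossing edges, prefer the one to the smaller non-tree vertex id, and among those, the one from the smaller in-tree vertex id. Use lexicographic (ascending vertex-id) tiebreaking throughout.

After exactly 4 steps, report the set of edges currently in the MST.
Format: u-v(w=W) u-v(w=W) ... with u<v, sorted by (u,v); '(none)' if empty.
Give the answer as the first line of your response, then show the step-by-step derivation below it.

0-4(w=7) 1-2(w=9) 2-3(w=3) 2-4(w=1)

step 1: add edge 2-3 (w=3); MST = {2-3(w=3)}
step 2: add edge 2-4 (w=1); MST = {2-3(w=3) 2-4(w=1)}
step 3: add edge 0-4 (w=7); MST = {0-4(w=7) 2-3(w=3) 2-4(w=1)}
step 4: add edge 1-2 (w=9); MST = {0-4(w=7) 1-2(w=9) 2-3(w=3) 2-4(w=1)}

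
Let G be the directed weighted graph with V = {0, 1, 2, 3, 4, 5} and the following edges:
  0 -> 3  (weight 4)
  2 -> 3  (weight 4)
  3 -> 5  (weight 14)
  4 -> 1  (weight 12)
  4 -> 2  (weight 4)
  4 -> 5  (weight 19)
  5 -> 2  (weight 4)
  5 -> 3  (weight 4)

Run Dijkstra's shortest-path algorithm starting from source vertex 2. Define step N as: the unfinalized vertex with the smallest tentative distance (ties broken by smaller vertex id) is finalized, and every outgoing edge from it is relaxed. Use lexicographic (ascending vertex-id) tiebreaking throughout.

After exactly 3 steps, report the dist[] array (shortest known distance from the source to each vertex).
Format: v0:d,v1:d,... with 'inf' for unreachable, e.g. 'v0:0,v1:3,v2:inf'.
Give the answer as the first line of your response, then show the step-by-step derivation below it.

v0:inf,v1:inf,v2:0,v3:4,v4:inf,v5:18

step 1: dist = v0:inf,v1:inf,v2:0,v3:4,v4:inf,v5:inf
step 2: dist = v0:inf,v1:inf,v2:0,v3:4,v4:inf,v5:18
step 3: dist = v0:inf,v1:inf,v2:0,v3:4,v4:inf,v5:18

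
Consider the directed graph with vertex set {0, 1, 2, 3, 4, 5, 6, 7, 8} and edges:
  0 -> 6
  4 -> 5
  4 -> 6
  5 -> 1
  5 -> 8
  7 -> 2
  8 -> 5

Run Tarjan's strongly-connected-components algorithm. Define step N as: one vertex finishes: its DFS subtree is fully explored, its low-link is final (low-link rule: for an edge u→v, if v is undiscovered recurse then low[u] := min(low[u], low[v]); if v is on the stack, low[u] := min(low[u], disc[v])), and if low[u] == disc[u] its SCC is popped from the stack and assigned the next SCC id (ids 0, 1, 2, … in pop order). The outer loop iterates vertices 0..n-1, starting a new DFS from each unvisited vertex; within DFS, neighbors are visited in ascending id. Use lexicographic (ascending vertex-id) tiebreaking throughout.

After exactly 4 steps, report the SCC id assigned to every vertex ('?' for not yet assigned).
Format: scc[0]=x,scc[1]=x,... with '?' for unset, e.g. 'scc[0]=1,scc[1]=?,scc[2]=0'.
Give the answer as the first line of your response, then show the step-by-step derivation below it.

scc[0]=1,scc[1]=2,scc[2]=3,scc[3]=?,scc[4]=?,scc[5]=?,scc[6]=0,scc[7]=?,scc[8]=?

step 1: low=(low[0]=0,low[1]=?,low[2]=?,low[3]=?,low[4]=?,low[5]=?,low[6]=1,low[7]=?,low[8]=?); scc=(scc[0]=?,scc[1]=?,scc[2]=?,scc[3]=?,scc[4]=?,scc[5]=?,scc[6]=0,scc[7]=?,scc[8]=?)
step 2: low=(low[0]=0,low[1]=?,low[2]=?,low[3]=?,low[4]=?,low[5]=?,low[6]=1,low[7]=?,low[8]=?); scc=(scc[0]=1,scc[1]=?,scc[2]=?,scc[3]=?,scc[4]=?,scc[5]=?,scc[6]=0,scc[7]=?,scc[8]=?)
step 3: low=(low[0]=0,low[1]=2,low[2]=?,low[3]=?,low[4]=?,low[5]=?,low[6]=1,low[7]=?,low[8]=?); scc=(scc[0]=1,scc[1]=2,scc[2]=?,scc[3]=?,scc[4]=?,scc[5]=?,scc[6]=0,scc[7]=?,scc[8]=?)
step 4: low=(low[0]=0,low[1]=2,low[2]=3,low[3]=?,low[4]=?,low[5]=?,low[6]=1,low[7]=?,low[8]=?); scc=(scc[0]=1,scc[1]=2,scc[2]=3,scc[3]=?,scc[4]=?,scc[5]=?,scc[6]=0,scc[7]=?,scc[8]=?)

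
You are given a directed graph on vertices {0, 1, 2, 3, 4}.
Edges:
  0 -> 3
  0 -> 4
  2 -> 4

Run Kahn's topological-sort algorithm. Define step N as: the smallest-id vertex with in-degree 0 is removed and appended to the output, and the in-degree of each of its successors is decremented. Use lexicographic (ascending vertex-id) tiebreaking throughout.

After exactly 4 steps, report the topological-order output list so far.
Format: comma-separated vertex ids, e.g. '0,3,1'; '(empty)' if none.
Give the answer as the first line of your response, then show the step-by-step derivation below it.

0,1,2,3

step 1: output 0; order=[0]; indeg=(0,0,0,0,1)
step 2: output 1; order=[0,1]; indeg=(0,0,0,0,1)
step 3: output 2; order=[0,1,2]; indeg=(0,0,0,0,0)
step 4: output 3; order=[0,1,2,3]; indeg=(0,0,0,0,0)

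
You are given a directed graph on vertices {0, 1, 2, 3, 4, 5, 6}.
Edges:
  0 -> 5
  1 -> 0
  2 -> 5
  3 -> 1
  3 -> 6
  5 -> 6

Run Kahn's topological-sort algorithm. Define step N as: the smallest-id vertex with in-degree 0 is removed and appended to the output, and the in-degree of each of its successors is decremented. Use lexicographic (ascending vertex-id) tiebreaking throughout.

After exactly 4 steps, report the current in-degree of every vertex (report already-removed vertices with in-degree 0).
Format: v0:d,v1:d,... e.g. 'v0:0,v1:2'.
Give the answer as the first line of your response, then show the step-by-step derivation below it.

v0:0,v1:0,v2:0,v3:0,v4:0,v5:0,v6:1

step 1: output 2; order=[2]; indeg=(1,1,0,0,0,1,2)
step 2: output 3; order=[2,3]; indeg=(1,0,0,0,0,1,1)
step 3: output 1; order=[2,3,1]; indeg=(0,0,0,0,0,1,1)
step 4: output 0; order=[2,3,1,0]; indeg=(0,0,0,0,0,0,1)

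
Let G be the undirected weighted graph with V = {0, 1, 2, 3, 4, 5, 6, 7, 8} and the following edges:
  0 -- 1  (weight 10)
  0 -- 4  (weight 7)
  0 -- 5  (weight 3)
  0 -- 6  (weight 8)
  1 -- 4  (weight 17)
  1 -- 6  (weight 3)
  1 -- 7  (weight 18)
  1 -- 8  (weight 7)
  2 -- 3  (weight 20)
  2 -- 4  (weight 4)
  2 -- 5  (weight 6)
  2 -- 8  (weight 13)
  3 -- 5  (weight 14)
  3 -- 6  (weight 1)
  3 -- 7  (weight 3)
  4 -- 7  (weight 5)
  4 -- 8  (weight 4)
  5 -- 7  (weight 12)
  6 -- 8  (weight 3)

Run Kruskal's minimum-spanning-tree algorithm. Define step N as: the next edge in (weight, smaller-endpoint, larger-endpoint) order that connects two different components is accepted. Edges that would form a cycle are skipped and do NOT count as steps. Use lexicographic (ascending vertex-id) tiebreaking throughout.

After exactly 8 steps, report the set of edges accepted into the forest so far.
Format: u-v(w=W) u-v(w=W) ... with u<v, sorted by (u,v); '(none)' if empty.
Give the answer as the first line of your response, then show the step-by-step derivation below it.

0-5(w=3) 1-6(w=3) 2-4(w=4) 2-5(w=6) 3-6(w=1) 3-7(w=3) 4-8(w=4) 6-8(w=3)

step 1: add edge 3-6 (w=1); MST = {3-6(w=1)}
step 2: add edge 0-5 (w=3); MST = {0-5(w=3) 3-6(w=1)}
step 3: add edge 1-6 (w=3); MST = {0-5(w=3) 1-6(w=3) 3-6(w=1)}
step 4: add edge 3-7 (w=3); MST = {0-5(w=3) 1-6(w=3) 3-6(w=1) 3-7(w=3)}
step 5: add edge 6-8 (w=3); MST = {0-5(w=3) 1-6(w=3) 3-6(w=1) 3-7(w=3) 6-8(w=3)}
step 6: add edge 2-4 (w=4); MST = {0-5(w=3) 1-6(w=3) 2-4(w=4) 3-6(w=1) 3-7(w=3) 6-8(w=3)}
step 7: add edge 4-8 (w=4); MST = {0-5(w=3) 1-6(w=3) 2-4(w=4) 3-6(w=1) 3-7(w=3) 4-8(w=4) 6-8(w=3)}
step 8: add edge 2-5 (w=6); MST = {0-5(w=3) 1-6(w=3) 2-4(w=4) 2-5(w=6) 3-6(w=1) 3-7(w=3) 4-8(w=4) 6-8(w=3)}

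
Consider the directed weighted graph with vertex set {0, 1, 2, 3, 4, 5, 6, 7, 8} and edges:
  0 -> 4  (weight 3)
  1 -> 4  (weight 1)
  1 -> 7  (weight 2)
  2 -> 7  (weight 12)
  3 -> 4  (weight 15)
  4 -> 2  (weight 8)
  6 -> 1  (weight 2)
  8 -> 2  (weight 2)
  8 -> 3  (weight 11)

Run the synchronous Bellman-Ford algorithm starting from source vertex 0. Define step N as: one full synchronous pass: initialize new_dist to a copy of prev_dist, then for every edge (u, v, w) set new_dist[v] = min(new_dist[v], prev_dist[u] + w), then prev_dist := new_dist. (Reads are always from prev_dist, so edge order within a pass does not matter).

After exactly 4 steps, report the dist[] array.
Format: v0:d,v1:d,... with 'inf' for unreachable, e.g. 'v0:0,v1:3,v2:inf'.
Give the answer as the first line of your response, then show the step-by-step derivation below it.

v0:0,v1:inf,v2:11,v3:inf,v4:3,v5:inf,v6:inf,v7:23,v8:inf

step 1: dist = v0:0,v1:inf,v2:inf,v3:inf,v4:3,v5:inf,v6:inf,v7:inf,v8:inf
step 2: dist = v0:0,v1:inf,v2:11,v3:inf,v4:3,v5:inf,v6:inf,v7:inf,v8:inf
step 3: dist = v0:0,v1:inf,v2:11,v3:inf,v4:3,v5:inf,v6:inf,v7:23,v8:inf
step 4: dist = v0:0,v1:inf,v2:11,v3:inf,v4:3,v5:inf,v6:inf,v7:23,v8:inf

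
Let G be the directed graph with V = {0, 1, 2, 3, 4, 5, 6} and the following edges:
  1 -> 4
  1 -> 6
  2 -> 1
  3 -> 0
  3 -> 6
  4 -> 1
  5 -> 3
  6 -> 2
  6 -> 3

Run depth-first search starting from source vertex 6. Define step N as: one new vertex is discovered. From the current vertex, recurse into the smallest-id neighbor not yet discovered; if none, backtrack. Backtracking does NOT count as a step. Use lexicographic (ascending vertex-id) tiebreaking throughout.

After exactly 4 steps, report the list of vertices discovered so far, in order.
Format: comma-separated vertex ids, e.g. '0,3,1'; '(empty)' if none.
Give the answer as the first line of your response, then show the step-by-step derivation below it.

6,2,1,4

step 1: discover 6; path=6; order=6
step 2: discover 2; path=6>2; order=6,2
step 3: discover 1; path=6>2>1; order=6,2,1
step 4: discover 4; path=6>2>1>4; order=6,2,1,4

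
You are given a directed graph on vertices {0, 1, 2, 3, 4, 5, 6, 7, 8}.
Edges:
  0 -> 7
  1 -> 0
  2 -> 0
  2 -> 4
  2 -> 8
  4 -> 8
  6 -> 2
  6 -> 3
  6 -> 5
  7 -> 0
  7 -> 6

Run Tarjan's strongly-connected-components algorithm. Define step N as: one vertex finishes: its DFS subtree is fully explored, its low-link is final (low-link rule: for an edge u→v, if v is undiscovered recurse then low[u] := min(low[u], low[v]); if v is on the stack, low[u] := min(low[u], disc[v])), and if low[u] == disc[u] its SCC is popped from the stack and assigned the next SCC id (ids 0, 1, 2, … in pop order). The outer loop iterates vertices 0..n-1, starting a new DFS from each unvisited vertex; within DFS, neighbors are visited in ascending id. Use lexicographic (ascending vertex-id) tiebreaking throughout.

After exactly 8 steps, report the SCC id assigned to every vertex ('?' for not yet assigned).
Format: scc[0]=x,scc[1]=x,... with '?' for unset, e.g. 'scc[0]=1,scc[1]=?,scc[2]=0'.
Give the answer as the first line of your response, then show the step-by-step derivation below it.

scc[0]=4,scc[1]=?,scc[2]=4,scc[3]=2,scc[4]=1,scc[5]=3,scc[6]=4,scc[7]=4,scc[8]=0

step 1: low=(low[0]=0,low[1]=?,low[2]=0,low[3]=?,low[4]=4,low[5]=?,low[6]=2,low[7]=0,low[8]=5); scc=(scc[0]=?,scc[1]=?,scc[2]=?,scc[3]=?,scc[4]=?,scc[5]=?,scc[6]=?,scc[7]=?,scc[8]=0)
step 2: low=(low[0]=0,low[1]=?,low[2]=0,low[3]=?,low[4]=4,low[5]=?,low[6]=2,low[7]=0,low[8]=5); scc=(scc[0]=?,scc[1]=?,scc[2]=?,scc[3]=?,scc[4]=1,scc[5]=?,scc[6]=?,scc[7]=?,scc[8]=0)
step 3: low=(low[0]=0,low[1]=?,low[2]=0,low[3]=?,low[4]=4,low[5]=?,low[6]=2,low[7]=0,low[8]=5); scc=(scc[0]=?,scc[1]=?,scc[2]=?,scc[3]=?,scc[4]=1,scc[5]=?,scc[6]=?,scc[7]=?,scc[8]=0)
step 4: low=(low[0]=0,low[1]=?,low[2]=0,low[3]=6,low[4]=4,low[5]=?,low[6]=0,low[7]=0,low[8]=5); scc=(scc[0]=?,scc[1]=?,scc[2]=?,scc[3]=2,scc[4]=1,scc[5]=?,scc[6]=?,scc[7]=?,scc[8]=0)
step 5: low=(low[0]=0,low[1]=?,low[2]=0,low[3]=6,low[4]=4,low[5]=7,low[6]=0,low[7]=0,low[8]=5); scc=(scc[0]=?,scc[1]=?,scc[2]=?,scc[3]=2,scc[4]=1,scc[5]=3,scc[6]=?,scc[7]=?,scc[8]=0)
step 6: low=(low[0]=0,low[1]=?,low[2]=0,low[3]=6,low[4]=4,low[5]=7,low[6]=0,low[7]=0,low[8]=5); scc=(scc[0]=?,scc[1]=?,scc[2]=?,scc[3]=2,scc[4]=1,scc[5]=3,scc[6]=?,scc[7]=?,scc[8]=0)
step 7: low=(low[0]=0,low[1]=?,low[2]=0,low[3]=6,low[4]=4,low[5]=7,low[6]=0,low[7]=0,low[8]=5); scc=(scc[0]=?,scc[1]=?,scc[2]=?,scc[3]=2,scc[4]=1,scc[5]=3,scc[6]=?,scc[7]=?,scc[8]=0)
step 8: low=(low[0]=0,low[1]=?,low[2]=0,low[3]=6,low[4]=4,low[5]=7,low[6]=0,low[7]=0,low[8]=5); scc=(scc[0]=4,scc[1]=?,scc[2]=4,scc[3]=2,scc[4]=1,scc[5]=3,scc[6]=4,scc[7]=4,scc[8]=0)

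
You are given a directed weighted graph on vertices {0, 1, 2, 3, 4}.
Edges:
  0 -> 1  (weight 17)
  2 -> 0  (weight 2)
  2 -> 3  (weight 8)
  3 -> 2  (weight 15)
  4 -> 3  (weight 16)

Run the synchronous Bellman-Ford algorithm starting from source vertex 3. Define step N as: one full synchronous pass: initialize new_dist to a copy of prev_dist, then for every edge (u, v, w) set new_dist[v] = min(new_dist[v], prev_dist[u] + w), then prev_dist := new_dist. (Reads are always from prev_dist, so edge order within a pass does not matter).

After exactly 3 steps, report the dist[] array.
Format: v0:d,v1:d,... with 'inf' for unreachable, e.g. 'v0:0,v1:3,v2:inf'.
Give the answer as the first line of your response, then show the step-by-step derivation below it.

v0:17,v1:34,v2:15,v3:0,v4:inf

step 1: dist = v0:inf,v1:inf,v2:15,v3:0,v4:inf
step 2: dist = v0:17,v1:inf,v2:15,v3:0,v4:inf
step 3: dist = v0:17,v1:34,v2:15,v3:0,v4:inf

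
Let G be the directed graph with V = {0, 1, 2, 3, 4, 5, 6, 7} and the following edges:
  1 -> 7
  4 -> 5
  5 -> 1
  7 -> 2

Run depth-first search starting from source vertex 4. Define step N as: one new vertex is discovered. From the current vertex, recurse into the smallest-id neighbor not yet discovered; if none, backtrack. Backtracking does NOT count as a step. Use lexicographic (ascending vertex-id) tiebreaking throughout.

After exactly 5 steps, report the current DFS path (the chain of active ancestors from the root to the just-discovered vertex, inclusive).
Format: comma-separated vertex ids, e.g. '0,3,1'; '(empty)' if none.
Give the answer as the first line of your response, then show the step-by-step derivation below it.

4,5,1,7,2

step 1: discover 4; path=4; order=4
step 2: discover 5; path=4>5; order=4,5
step 3: discover 1; path=4>5>1; order=4,5,1
step 4: discover 7; path=4>5>1>7; order=4,5,1,7
step 5: discover 2; path=4>5>1>7>2; order=4,5,1,7,2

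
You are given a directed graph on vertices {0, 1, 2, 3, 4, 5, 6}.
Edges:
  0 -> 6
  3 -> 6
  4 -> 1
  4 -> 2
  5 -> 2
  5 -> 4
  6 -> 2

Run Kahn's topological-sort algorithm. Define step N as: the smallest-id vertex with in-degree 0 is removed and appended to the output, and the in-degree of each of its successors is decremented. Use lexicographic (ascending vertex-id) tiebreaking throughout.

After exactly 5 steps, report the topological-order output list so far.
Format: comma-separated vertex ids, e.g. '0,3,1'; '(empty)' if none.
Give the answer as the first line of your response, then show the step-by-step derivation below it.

0,3,5,4,1

step 1: output 0; order=[0]; indeg=(0,1,3,0,1,0,1)
step 2: output 3; order=[0,3]; indeg=(0,1,3,0,1,0,0)
step 3: output 5; order=[0,3,5]; indeg=(0,1,2,0,0,0,0)
step 4: output 4; order=[0,3,5,4]; indeg=(0,0,1,0,0,0,0)
step 5: output 1; order=[0,3,5,4,1]; indeg=(0,0,1,0,0,0,0)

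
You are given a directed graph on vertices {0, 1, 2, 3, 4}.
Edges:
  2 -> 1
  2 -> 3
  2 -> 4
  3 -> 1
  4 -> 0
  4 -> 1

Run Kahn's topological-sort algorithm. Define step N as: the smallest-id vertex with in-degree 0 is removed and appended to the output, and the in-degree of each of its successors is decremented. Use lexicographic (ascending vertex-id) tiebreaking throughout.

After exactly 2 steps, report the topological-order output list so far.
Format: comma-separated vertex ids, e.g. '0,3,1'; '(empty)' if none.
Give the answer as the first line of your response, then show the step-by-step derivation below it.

2,3

step 1: output 2; order=[2]; indeg=(1,2,0,0,0)
step 2: output 3; order=[2,3]; indeg=(1,1,0,0,0)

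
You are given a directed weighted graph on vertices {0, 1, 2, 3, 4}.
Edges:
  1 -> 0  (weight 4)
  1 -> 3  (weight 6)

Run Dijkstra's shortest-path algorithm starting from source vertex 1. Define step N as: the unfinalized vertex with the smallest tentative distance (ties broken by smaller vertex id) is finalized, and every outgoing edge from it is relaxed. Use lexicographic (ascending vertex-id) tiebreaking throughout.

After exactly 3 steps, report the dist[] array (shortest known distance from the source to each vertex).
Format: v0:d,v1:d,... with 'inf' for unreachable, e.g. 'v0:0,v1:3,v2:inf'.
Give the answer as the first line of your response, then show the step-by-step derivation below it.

v0:4,v1:0,v2:inf,v3:6,v4:inf

step 1: dist = v0:4,v1:0,v2:inf,v3:6,v4:inf
step 2: dist = v0:4,v1:0,v2:inf,v3:6,v4:inf
step 3: dist = v0:4,v1:0,v2:inf,v3:6,v4:inf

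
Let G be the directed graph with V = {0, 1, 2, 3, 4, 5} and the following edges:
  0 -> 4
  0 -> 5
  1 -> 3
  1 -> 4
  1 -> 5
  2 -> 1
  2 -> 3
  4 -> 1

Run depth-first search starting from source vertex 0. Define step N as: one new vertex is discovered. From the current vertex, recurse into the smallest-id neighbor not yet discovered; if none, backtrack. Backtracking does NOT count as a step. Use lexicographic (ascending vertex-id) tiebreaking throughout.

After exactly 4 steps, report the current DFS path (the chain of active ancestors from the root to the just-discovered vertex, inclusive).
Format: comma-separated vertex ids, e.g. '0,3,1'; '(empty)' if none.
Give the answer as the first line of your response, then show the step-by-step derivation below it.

0,4,1,3

step 1: discover 0; path=0; order=0
step 2: discover 4; path=0>4; order=0,4
step 3: discover 1; path=0>4>1; order=0,4,1
step 4: discover 3; path=0>4>1>3; order=0,4,1,3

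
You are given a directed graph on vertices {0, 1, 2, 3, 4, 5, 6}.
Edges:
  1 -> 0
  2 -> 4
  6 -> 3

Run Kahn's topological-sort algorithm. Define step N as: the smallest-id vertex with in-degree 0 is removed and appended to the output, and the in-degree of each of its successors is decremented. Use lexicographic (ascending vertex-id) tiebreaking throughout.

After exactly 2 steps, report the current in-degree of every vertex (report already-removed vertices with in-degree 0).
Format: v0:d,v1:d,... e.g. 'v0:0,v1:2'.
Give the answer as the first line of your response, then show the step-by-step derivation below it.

v0:0,v1:0,v2:0,v3:1,v4:1,v5:0,v6:0

step 1: output 1; order=[1]; indeg=(0,0,0,1,1,0,0)
step 2: output 0; order=[1,0]; indeg=(0,0,0,1,1,0,0)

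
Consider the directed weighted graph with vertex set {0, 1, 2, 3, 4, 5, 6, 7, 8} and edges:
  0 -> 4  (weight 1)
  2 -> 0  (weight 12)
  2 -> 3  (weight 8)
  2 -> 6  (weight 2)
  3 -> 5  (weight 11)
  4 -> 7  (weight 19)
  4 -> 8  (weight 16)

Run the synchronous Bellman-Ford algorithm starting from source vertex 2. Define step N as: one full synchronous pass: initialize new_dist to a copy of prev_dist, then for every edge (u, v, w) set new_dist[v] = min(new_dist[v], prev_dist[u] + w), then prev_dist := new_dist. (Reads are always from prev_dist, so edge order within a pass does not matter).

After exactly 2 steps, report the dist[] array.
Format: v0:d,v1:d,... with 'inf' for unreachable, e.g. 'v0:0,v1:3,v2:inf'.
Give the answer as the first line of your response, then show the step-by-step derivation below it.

v0:12,v1:inf,v2:0,v3:8,v4:13,v5:19,v6:2,v7:inf,v8:inf

step 1: dist = v0:12,v1:inf,v2:0,v3:8,v4:inf,v5:inf,v6:2,v7:inf,v8:inf
step 2: dist = v0:12,v1:inf,v2:0,v3:8,v4:13,v5:19,v6:2,v7:inf,v8:inf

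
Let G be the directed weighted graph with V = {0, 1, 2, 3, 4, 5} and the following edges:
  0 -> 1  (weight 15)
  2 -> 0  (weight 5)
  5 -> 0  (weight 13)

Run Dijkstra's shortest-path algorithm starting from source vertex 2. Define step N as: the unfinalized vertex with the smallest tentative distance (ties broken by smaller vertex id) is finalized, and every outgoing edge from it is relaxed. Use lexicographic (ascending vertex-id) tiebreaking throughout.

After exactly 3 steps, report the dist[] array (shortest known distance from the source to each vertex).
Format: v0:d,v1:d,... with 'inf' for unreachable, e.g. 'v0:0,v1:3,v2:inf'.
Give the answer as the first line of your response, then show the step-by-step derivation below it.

v0:5,v1:20,v2:0,v3:inf,v4:inf,v5:inf

step 1: dist = v0:5,v1:inf,v2:0,v3:inf,v4:inf,v5:inf
step 2: dist = v0:5,v1:20,v2:0,v3:inf,v4:inf,v5:inf
step 3: dist = v0:5,v1:20,v2:0,v3:inf,v4:inf,v5:inf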